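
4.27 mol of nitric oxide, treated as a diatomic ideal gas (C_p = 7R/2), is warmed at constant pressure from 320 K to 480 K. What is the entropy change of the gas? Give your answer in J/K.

ΔS = 50.4 J/K

At constant pressure, ΔS = nC_p ln(T₂/T₁) with C_p = 7R/2 = 29.1 J mol⁻¹ K⁻¹.
ΔS = 4.27 × 29.1 × ln(480/320) = 50.4 J/K.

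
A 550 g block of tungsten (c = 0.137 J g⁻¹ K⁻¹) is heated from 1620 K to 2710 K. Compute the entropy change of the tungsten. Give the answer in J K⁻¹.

ΔS = 38.8 J/K

ΔS = ∫dQ_rev/T = m c ln(T₂/T₁) = 550 × 0.137 × ln(2710/1620) = 38.8 J/K.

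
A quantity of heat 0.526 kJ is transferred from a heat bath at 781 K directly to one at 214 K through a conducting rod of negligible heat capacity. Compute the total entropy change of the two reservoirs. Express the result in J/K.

ΔS_total = 1.78 J/K

ΔS_hot = −Q/T_H = −526/781 = -0.6735 J/K and ΔS_cold = +Q/T_C = 526/214 = 2.458 J/K.
ΔS_total = -0.6735 + 2.458 = 1.78 J/K, positive as the second law requires.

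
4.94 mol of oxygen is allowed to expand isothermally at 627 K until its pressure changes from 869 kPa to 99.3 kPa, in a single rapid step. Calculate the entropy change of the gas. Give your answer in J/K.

Entropy is a state function, so ΔS_gas depends only on the end states.
For an isothermal ideal gas ΔS_gas = nR ln(P₁/P₂) = 4.94 × 8.314 × ln(869/99.3) = 89.1 J/K.

ΔS_gas = 89.1 J/K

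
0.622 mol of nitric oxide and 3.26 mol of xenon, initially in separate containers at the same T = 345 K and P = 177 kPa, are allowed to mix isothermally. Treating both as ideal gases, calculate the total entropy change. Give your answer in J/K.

ΔS_mix = 14.2 J/K

Mole fractions: x_A = 0.622/3.88 = 0.16, x_B = 0.84.
ΔS_mix = −R(n_A ln x_A + n_B ln x_B) = −8.314 × (0.622 ln 0.16 + 3.26 ln 0.84) = 14.2 J/K.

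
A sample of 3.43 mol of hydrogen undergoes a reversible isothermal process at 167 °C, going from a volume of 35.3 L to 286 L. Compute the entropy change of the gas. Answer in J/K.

For an isothermal ideal gas ΔS_gas = nR ln(V₂/V₁) = 3.43 × 8.314 × ln(286/35.3) = 59.7 J/K.

ΔS_gas = 59.7 J/K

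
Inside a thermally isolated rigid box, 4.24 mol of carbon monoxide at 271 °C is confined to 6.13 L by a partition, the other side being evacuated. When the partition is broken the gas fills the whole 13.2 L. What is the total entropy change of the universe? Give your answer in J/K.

For an ideal gas in free expansion Q = 0 and W = 0, so T is unchanged.
Entropy is a state function; using a reversible isothermal path, ΔS_gas = nR ln(V₂/V₁) = 4.24 × 8.314 × ln(13.2/6.13) = 27 J/K.
The insulated surroundings exchange no heat, so ΔS_surr = 0 and ΔS_universe = ΔS_gas.

ΔS_universe = 27 J/K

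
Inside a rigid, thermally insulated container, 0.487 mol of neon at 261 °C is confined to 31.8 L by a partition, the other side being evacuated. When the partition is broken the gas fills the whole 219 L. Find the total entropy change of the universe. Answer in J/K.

No heat is exchanged and no work is done, so the ideal-gas temperature stays constant.
Entropy is a state function; using a reversible isothermal path, ΔS_gas = nR ln(V₂/V₁) = 0.487 × 8.314 × ln(219/31.8) = 7.81 J/K.
The insulated surroundings exchange no heat, so ΔS_surr = 0 and ΔS_universe = ΔS_gas.

ΔS_universe = 7.81 J/K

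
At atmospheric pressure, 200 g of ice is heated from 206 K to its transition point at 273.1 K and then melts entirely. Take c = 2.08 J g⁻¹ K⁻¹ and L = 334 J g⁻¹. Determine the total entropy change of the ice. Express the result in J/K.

Warming step: ΔS₁ = m c ln(T_tr/T_i) = 200 × 2.08 × ln(273.1/206) = 117.3 J/K.
Phase change: ΔS₂ = +mL/T_tr = 200 × 334 / 273.1 = 244.6 J/K.
ΔS_total = (117.3) + (244.6) = 362 J/K.

ΔS = 362 J/K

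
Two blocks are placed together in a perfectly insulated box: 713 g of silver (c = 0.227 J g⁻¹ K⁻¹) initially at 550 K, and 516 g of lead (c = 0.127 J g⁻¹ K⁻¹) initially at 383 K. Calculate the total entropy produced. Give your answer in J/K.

Energy balance: T_f = (m₁c₁T₁ + m₂c₂T₂)/(m₁c₁ + m₂c₂) = 501.87 K.
ΔS₁ = m₁c₁ ln(T_f/T₁) = 161.851 × ln(501.87/550) = -14.82 J/K.
ΔS₂ = m₂c₂ ln(T_f/T₂) = 65.532 × ln(501.87/383) = 17.71 J/K.
ΔS_total = -14.82 + 17.71 = 2.89 J/K.

ΔS_total = 2.89 J/K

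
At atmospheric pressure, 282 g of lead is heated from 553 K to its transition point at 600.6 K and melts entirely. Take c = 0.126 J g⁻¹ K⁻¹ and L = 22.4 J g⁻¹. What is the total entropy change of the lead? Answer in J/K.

ΔS = 13.5 J/K

Warming step: ΔS₁ = m c ln(T_tr/T_i) = 282 × 0.126 × ln(600.6/553) = 2.934 J/K.
Phase change: ΔS₂ = +mL/T_tr = 282 × 22.4 / 600.6 = 10.52 J/K.
ΔS_total = (2.934) + (10.52) = 13.5 J/K.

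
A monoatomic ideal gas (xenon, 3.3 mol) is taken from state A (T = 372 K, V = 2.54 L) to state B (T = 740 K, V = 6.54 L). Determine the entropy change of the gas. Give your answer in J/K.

Entropy is a state function: ΔS = nC_V ln(T₂/T₁) + nR ln(V₂/V₁), with C_V = 3R/2 = 12.47 J mol⁻¹ K⁻¹ for a monoatomic ideal gas.
ΔS = 3.3 × [12.47 × ln(740/372) + 8.314 × ln(6.54/2.54)] = 54.3 J/K.

ΔS = 54.3 J/K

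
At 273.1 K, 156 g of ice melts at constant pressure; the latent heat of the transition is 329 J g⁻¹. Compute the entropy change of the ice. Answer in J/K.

ΔS = 188 J/K

Heat absorbed by the substance: Q = mL = 156 × 329 = 51324 J.
At constant T, ΔS = Q_rev/T = 51324 / 273.1 = 188 J/K.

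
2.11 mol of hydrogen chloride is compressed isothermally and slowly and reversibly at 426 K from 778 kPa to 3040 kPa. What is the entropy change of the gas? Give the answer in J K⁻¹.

ΔS_gas = -23.9 J/K

For an isothermal ideal gas ΔS_gas = nR ln(P₁/P₂) = 2.11 × 8.314 × ln(778/3040) = -23.9 J/K.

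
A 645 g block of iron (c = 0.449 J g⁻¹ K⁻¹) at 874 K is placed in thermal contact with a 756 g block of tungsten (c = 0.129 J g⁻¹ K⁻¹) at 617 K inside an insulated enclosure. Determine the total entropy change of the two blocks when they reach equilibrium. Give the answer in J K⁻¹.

Energy balance: T_f = (m₁c₁T₁ + m₂c₂T₂)/(m₁c₁ + m₂c₂) = 809.26 K.
ΔS₁ = m₁c₁ ln(T_f/T₁) = 289.605 × ln(809.26/874) = -22.29 J/K.
ΔS₂ = m₂c₂ ln(T_f/T₂) = 97.524 × ln(809.26/617) = 26.45 J/K.
ΔS_total = -22.29 + 26.45 = 4.16 J/K.

ΔS_total = 4.16 J/K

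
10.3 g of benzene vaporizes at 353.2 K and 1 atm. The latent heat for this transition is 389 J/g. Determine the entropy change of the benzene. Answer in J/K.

ΔS = 11.3 J/K

Heat absorbed by the substance: Q = mL = 10.3 × 389 = 4006.7 J.
At constant T, ΔS = Q_rev/T = 4006.7 / 353.2 = 11.3 J/K.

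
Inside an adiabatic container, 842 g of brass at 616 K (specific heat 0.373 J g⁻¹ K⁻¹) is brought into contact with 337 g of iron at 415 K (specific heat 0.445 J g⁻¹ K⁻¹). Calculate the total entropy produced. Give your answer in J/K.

ΔS_total = 7.52 J/K

Energy balance: T_f = (m₁c₁T₁ + m₂c₂T₂)/(m₁c₁ + m₂c₂) = 551.04 K.
ΔS₁ = m₁c₁ ln(T_f/T₁) = 314.066 × ln(551.04/616) = -35 J/K.
ΔS₂ = m₂c₂ ln(T_f/T₂) = 149.965 × ln(551.04/415) = 42.52 J/K.
ΔS_total = -35 + 42.52 = 7.52 J/K.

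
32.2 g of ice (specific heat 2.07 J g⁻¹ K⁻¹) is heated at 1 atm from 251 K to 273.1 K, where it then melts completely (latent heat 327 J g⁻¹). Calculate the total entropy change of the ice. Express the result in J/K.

ΔS = 44.2 J/K

Warming step: ΔS₁ = m c ln(T_tr/T_i) = 32.2 × 2.07 × ln(273.1/251) = 5.625 J/K.
Phase change: ΔS₂ = +mL/T_tr = 32.2 × 327 / 273.1 = 38.56 J/K.
ΔS_total = (5.625) + (38.56) = 44.2 J/K.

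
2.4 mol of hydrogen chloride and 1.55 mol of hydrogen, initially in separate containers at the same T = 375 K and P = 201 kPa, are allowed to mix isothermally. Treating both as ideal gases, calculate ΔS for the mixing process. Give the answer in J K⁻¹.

Mole fractions: x_A = 2.4/3.95 = 0.608, x_B = 0.392.
ΔS_mix = −R(n_A ln x_A + n_B ln x_B) = −8.314 × (2.4 ln 0.608 + 1.55 ln 0.392) = 22 J/K.

ΔS_mix = 22 J/K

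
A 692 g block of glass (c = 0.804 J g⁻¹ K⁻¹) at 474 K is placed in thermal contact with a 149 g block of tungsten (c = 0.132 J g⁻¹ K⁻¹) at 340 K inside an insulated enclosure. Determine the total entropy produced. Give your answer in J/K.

ΔS_total = 0.948 J/K

Energy balance: T_f = (m₁c₁T₁ + m₂c₂T₂)/(m₁c₁ + m₂c₂) = 469.42 K.
ΔS₁ = m₁c₁ ln(T_f/T₁) = 556.368 × ln(469.42/474) = -5.396 J/K.
ΔS₂ = m₂c₂ ln(T_f/T₂) = 19.668 × ln(469.42/340) = 6.344 J/K.
ΔS_total = -5.396 + 6.344 = 0.948 J/K.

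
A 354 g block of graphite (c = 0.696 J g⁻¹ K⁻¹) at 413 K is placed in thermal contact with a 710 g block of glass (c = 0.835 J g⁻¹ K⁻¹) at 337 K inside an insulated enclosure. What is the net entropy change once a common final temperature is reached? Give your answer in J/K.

Energy balance: T_f = (m₁c₁T₁ + m₂c₂T₂)/(m₁c₁ + m₂c₂) = 359.31 K.
ΔS₁ = m₁c₁ ln(T_f/T₁) = 246.384 × ln(359.31/413) = -34.31 J/K.
ΔS₂ = m₂c₂ ln(T_f/T₂) = 592.85 × ln(359.31/337) = 38.01 J/K.
ΔS_total = -34.31 + 38.01 = 3.7 J/K.

ΔS_total = 3.7 J/K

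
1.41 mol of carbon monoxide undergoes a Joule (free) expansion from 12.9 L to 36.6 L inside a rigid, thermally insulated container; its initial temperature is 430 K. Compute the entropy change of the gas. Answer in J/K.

ΔS_gas = 12.2 J/K

For an ideal gas in free expansion Q = 0 and W = 0, so T is unchanged.
Entropy is a state function; using a reversible isothermal path, ΔS_gas = nR ln(V₂/V₁) = 1.41 × 8.314 × ln(36.6/12.9) = 12.2 J/K.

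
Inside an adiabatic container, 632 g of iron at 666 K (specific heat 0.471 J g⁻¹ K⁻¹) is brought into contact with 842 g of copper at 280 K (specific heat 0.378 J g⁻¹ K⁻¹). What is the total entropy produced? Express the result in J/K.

ΔS_total = 56.5 J/K

Energy balance: T_f = (m₁c₁T₁ + m₂c₂T₂)/(m₁c₁ + m₂c₂) = 466.54 K.
ΔS₁ = m₁c₁ ln(T_f/T₁) = 297.672 × ln(466.54/666) = -106 J/K.
ΔS₂ = m₂c₂ ln(T_f/T₂) = 318.276 × ln(466.54/280) = 162.5 J/K.
ΔS_total = -106 + 162.5 = 56.5 J/K.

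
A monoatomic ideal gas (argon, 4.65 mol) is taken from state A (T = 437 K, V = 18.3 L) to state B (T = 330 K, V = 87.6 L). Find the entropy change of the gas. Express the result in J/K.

Entropy is a state function: ΔS = nC_V ln(T₂/T₁) + nR ln(V₂/V₁), with C_V = 3R/2 = 12.47 J mol⁻¹ K⁻¹ for a monoatomic ideal gas.
ΔS = 4.65 × [12.47 × ln(330/437) + 8.314 × ln(87.6/18.3)] = 44.3 J/K.

ΔS = 44.3 J/K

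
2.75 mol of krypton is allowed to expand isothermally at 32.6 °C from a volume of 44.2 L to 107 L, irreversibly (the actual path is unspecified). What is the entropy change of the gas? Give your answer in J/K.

Entropy is a state function, so ΔS_gas depends only on the end states.
For an isothermal ideal gas ΔS_gas = nR ln(V₂/V₁) = 2.75 × 8.314 × ln(107/44.2) = 20.2 J/K.

ΔS_gas = 20.2 J/K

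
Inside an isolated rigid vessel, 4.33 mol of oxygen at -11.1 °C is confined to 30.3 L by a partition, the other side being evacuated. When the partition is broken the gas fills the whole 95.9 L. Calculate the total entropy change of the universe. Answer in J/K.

ΔS_universe = 41.5 J/K

For an ideal gas in free expansion Q = 0 and W = 0, so T is unchanged.
Entropy is a state function; using a reversible isothermal path, ΔS_gas = nR ln(V₂/V₁) = 4.33 × 8.314 × ln(95.9/30.3) = 41.5 J/K.
The insulated surroundings exchange no heat, so ΔS_surr = 0 and ΔS_universe = ΔS_gas.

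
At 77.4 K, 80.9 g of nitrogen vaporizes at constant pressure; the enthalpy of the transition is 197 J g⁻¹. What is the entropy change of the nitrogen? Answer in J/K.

ΔS = 206 J/K

Heat absorbed by the substance: Q = mL = 80.9 × 197 = 15937.3 J.
At constant T, ΔS = Q_rev/T = 15937.3 / 77.4 = 206 J/K.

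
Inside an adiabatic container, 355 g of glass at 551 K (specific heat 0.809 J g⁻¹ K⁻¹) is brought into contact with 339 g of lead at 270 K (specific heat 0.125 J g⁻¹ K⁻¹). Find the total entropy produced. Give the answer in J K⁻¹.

ΔS_total = 7.88 J/K

Energy balance: T_f = (m₁c₁T₁ + m₂c₂T₂)/(m₁c₁ + m₂c₂) = 514.87 K.
ΔS₁ = m₁c₁ ln(T_f/T₁) = 287.195 × ln(514.87/551) = -19.478 J/K.
ΔS₂ = m₂c₂ ln(T_f/T₂) = 42.375 × ln(514.87/270) = 27.353 J/K.
ΔS_total = -19.478 + 27.353 = 7.88 J/K.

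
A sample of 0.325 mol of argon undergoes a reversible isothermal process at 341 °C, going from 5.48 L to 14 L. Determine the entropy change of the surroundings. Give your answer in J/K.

ΔS_surr = -2.53 J/K

For an isothermal ideal gas ΔS_gas = nR ln(V₂/V₁) = 0.325 × 8.314 × ln(14/5.48) = 2.53 J/K.
The process is reversible, so ΔS_surr = −ΔS_gas = -2.53 J/K and ΔS_universe = 0.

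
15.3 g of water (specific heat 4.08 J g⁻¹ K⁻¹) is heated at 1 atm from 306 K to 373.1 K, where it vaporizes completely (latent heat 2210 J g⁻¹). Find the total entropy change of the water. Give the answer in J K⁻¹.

Warming step: ΔS₁ = m c ln(T_tr/T_i) = 15.3 × 4.08 × ln(373.1/306) = 12.38 J/K.
Phase change: ΔS₂ = +mL/T_tr = 15.3 × 2210 / 373.1 = 90.63 J/K.
ΔS_total = (12.38) + (90.63) = 103 J/K.

ΔS = 103 J/K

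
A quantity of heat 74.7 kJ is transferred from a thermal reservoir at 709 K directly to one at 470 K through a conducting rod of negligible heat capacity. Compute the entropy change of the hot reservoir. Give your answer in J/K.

ΔS_hot = -105 J/K

The hot reservoir loses heat Q, so ΔS_hot = −Q/T_H = −74700/709 = -105 J/K.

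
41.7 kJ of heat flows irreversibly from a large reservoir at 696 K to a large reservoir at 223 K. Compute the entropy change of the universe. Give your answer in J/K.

ΔS_hot = −Q/T_H = −41700/696 = -59.91 J/K and ΔS_cold = +Q/T_C = 41700/223 = 187 J/K.
ΔS_total = -59.91 + 187 = 127 J/K, positive as the second law requires.

ΔS_total = 127 J/K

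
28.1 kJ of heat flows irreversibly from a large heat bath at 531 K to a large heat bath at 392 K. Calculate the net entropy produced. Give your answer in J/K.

ΔS_total = 18.8 J/K

ΔS_hot = −Q/T_H = −28100/531 = -52.92 J/K and ΔS_cold = +Q/T_C = 28100/392 = 71.68 J/K.
ΔS_total = -52.92 + 71.68 = 18.8 J/K, positive as the second law requires.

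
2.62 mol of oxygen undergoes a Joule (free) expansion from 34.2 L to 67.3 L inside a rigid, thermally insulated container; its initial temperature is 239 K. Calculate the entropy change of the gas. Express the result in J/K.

No heat is exchanged and no work is done, so the ideal-gas temperature stays constant.
Entropy is a state function; using a reversible isothermal path, ΔS_gas = nR ln(V₂/V₁) = 2.62 × 8.314 × ln(67.3/34.2) = 14.7 J/K.

ΔS_gas = 14.7 J/K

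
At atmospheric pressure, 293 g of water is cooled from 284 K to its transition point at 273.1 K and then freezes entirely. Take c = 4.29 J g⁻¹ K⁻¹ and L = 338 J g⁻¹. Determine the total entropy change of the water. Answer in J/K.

ΔS = -412 J/K

Cooling step: ΔS₁ = m c ln(T_tr/T_i) = 293 × 4.29 × ln(273.1/284) = -49.19 J/K.
Phase change: ΔS₂ = −mL/T_tr = −293 × 338 / 273.1 = -362.6 J/K.
ΔS_total = (-49.19) + (-362.6) = -412 J/K.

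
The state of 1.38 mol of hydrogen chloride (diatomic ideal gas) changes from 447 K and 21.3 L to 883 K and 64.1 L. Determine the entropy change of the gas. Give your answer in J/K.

Entropy is a state function: ΔS = nC_V ln(T₂/T₁) + nR ln(V₂/V₁), with C_V = 5R/2 = 20.79 J mol⁻¹ K⁻¹ for a diatomic ideal gas.
ΔS = 1.38 × [20.79 × ln(883/447) + 8.314 × ln(64.1/21.3)] = 32.2 J/K.

ΔS = 32.2 J/K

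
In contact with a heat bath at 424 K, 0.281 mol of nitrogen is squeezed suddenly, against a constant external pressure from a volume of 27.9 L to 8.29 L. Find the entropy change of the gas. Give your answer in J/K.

Entropy is a state function, so ΔS_gas depends only on the end states.
For an isothermal ideal gas ΔS_gas = nR ln(V₂/V₁) = 0.281 × 8.314 × ln(8.29/27.9) = -2.84 J/K.

ΔS_gas = -2.84 J/K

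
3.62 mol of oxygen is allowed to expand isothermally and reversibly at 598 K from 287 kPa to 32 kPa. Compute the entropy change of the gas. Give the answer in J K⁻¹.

ΔS_gas = 66 J/K

For an isothermal ideal gas ΔS_gas = nR ln(P₁/P₂) = 3.62 × 8.314 × ln(287/32) = 66 J/K.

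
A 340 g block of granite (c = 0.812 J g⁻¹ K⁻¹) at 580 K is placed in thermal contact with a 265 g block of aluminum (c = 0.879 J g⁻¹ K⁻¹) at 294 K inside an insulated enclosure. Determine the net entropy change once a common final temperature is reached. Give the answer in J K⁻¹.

Energy balance: T_f = (m₁c₁T₁ + m₂c₂T₂)/(m₁c₁ + m₂c₂) = 449.12 K.
ΔS₁ = m₁c₁ ln(T_f/T₁) = 276.08 × ln(449.12/580) = -70.6 J/K.
ΔS₂ = m₂c₂ ln(T_f/T₂) = 232.935 × ln(449.12/294) = 98.7 J/K.
ΔS_total = -70.6 + 98.7 = 28.1 J/K.

ΔS_total = 28.1 J/K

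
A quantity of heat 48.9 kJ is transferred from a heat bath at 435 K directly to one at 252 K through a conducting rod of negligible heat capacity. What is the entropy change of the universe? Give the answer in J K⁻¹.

ΔS_hot = −Q/T_H = −48900/435 = -112.4 J/K and ΔS_cold = +Q/T_C = 48900/252 = 194 J/K.
ΔS_total = -112.4 + 194 = 81.6 J/K, positive as the second law requires.

ΔS_total = 81.6 J/K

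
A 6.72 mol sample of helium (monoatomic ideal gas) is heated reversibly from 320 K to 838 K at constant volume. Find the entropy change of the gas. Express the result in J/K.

ΔS = 80.7 J/K

At constant volume, ΔS = nC_V ln(T₂/T₁) with C_V = 3R/2 = 12.47 J mol⁻¹ K⁻¹.
ΔS = 6.72 × 12.47 × ln(838/320) = 80.7 J/K.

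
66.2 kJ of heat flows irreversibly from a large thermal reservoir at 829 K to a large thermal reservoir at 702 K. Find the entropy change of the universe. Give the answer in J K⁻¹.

ΔS_total = 14.4 J/K

ΔS_hot = −Q/T_H = −66200/829 = -79.86 J/K and ΔS_cold = +Q/T_C = 66200/702 = 94.3 J/K.
ΔS_total = -79.86 + 94.3 = 14.4 J/K, positive as the second law requires.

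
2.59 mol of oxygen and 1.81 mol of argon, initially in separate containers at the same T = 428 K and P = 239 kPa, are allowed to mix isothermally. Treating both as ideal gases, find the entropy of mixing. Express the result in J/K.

ΔS_mix = 24.8 J/K

Mole fractions: x_A = 2.59/4.4 = 0.589, x_B = 0.411.
ΔS_mix = −R(n_A ln x_A + n_B ln x_B) = −8.314 × (2.59 ln 0.589 + 1.81 ln 0.411) = 24.8 J/K.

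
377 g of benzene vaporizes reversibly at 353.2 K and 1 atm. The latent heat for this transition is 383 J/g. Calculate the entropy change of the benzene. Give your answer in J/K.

ΔS = 409 J/K

Heat absorbed by the substance: Q = mL = 377 × 383 = 144391 J.
At constant T, ΔS = Q_rev/T = 144391 / 353.2 = 409 J/K.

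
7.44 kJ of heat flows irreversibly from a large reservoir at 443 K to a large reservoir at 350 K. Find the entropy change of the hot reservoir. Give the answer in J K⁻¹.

ΔS_hot = -16.8 J/K

The hot reservoir loses heat Q, so ΔS_hot = −Q/T_H = −7440/443 = -16.8 J/K.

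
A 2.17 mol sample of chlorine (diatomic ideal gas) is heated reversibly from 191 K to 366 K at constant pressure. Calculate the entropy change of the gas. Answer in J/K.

ΔS = 41.1 J/K

At constant pressure, ΔS = nC_p ln(T₂/T₁) with C_p = 7R/2 = 29.1 J mol⁻¹ K⁻¹.
ΔS = 2.17 × 29.1 × ln(366/191) = 41.1 J/K.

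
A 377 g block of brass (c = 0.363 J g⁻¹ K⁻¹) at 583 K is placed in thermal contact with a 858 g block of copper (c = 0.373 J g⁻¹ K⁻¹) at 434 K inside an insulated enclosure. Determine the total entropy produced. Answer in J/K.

ΔS_total = 4.33 J/K

Energy balance: T_f = (m₁c₁T₁ + m₂c₂T₂)/(m₁c₁ + m₂c₂) = 478.63 K.
ΔS₁ = m₁c₁ ln(T_f/T₁) = 136.851 × ln(478.63/583) = -27 J/K.
ΔS₂ = m₂c₂ ln(T_f/T₂) = 320.034 × ln(478.63/434) = 31.33 J/K.
ΔS_total = -27 + 31.33 = 4.33 J/K.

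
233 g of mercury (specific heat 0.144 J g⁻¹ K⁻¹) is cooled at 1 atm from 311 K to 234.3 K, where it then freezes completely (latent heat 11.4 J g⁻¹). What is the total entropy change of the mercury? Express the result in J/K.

ΔS = -20.8 J/K

Cooling step: ΔS₁ = m c ln(T_tr/T_i) = 233 × 0.144 × ln(234.3/311) = -9.502 J/K.
Phase change: ΔS₂ = −mL/T_tr = −233 × 11.4 / 234.3 = -11.34 J/K.
ΔS_total = (-9.502) + (-11.34) = -20.8 J/K.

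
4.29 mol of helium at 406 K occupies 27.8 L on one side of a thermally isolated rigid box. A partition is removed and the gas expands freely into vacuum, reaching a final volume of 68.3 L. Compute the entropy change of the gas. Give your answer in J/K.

No heat is exchanged and no work is done, so the ideal-gas temperature stays constant.
Entropy is a state function; using a reversible isothermal path, ΔS_gas = nR ln(V₂/V₁) = 4.29 × 8.314 × ln(68.3/27.8) = 32.1 J/K.

ΔS_gas = 32.1 J/K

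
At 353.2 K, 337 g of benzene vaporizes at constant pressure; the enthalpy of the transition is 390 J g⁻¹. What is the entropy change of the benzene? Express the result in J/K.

Heat absorbed by the substance: Q = mL = 337 × 390 = 131430 J.
At constant T, ΔS = Q_rev/T = 131430 / 353.2 = 372 J/K.

ΔS = 372 J/K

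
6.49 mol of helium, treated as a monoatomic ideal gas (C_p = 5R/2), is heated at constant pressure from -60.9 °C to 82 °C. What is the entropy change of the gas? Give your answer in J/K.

ΔS = 69.4 J/K

In kelvin: T₁ = 212.25 K, T₂ = 355.15 K. At constant pressure, ΔS = nC_p ln(T₂/T₁) with C_p = 5R/2 = 20.79 J mol⁻¹ K⁻¹.
ΔS = 6.49 × 20.79 × ln(355.15/212.25) = 69.4 J/K.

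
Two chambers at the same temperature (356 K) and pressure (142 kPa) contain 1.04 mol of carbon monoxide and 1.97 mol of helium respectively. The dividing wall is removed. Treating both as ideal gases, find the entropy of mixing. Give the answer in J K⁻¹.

Mole fractions: x_A = 1.04/3.01 = 0.346, x_B = 0.654.
ΔS_mix = −R(n_A ln x_A + n_B ln x_B) = −8.314 × (1.04 ln 0.346 + 1.97 ln 0.654) = 16.1 J/K.

ΔS_mix = 16.1 J/K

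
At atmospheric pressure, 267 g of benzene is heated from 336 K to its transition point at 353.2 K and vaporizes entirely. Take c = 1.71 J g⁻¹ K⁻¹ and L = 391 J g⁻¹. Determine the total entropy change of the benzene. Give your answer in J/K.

Warming step: ΔS₁ = m c ln(T_tr/T_i) = 267 × 1.71 × ln(353.2/336) = 22.79 J/K.
Phase change: ΔS₂ = +mL/T_tr = 267 × 391 / 353.2 = 295.6 J/K.
ΔS_total = (22.79) + (295.6) = 318 J/K.

ΔS = 318 J/K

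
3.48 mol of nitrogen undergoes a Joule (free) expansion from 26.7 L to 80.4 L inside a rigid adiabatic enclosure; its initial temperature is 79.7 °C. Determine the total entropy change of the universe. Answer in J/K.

ΔS_universe = 31.9 J/K

For an ideal gas in free expansion Q = 0 and W = 0, so T is unchanged.
Entropy is a state function; using a reversible isothermal path, ΔS_gas = nR ln(V₂/V₁) = 3.48 × 8.314 × ln(80.4/26.7) = 31.9 J/K.
The insulated surroundings exchange no heat, so ΔS_surr = 0 and ΔS_universe = ΔS_gas.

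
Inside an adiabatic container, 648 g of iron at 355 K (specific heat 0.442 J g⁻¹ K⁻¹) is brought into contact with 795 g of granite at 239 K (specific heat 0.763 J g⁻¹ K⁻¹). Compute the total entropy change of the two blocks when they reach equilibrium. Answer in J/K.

ΔS_total = 15.9 J/K

Energy balance: T_f = (m₁c₁T₁ + m₂c₂T₂)/(m₁c₁ + m₂c₂) = 276.21 K.
ΔS₁ = m₁c₁ ln(T_f/T₁) = 286.416 × ln(276.21/355) = -71.88 J/K.
ΔS₂ = m₂c₂ ln(T_f/T₂) = 606.585 × ln(276.21/239) = 87.76 J/K.
ΔS_total = -71.88 + 87.76 = 15.9 J/K.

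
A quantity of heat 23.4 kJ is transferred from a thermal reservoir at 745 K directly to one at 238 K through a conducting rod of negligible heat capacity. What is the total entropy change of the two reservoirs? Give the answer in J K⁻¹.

ΔS_hot = −Q/T_H = −23400/745 = -31.41 J/K and ΔS_cold = +Q/T_C = 23400/238 = 98.32 J/K.
ΔS_total = -31.41 + 98.32 = 66.9 J/K, positive as the second law requires.

ΔS_total = 66.9 J/K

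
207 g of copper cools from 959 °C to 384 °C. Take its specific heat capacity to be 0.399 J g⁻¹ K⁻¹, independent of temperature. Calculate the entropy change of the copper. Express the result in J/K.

ΔS = -51.9 J/K

In kelvin: T₁ = 1232.15 K, T₂ = 657.15 K. ΔS = ∫dQ_rev/T = m c ln(T₂/T₁) = 207 × 0.399 × ln(657.15/1232.15) = -51.9 J/K.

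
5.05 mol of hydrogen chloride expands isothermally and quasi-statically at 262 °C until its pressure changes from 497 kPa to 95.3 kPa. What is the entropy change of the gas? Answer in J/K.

ΔS_gas = 69.3 J/K

For an isothermal ideal gas ΔS_gas = nR ln(P₁/P₂) = 5.05 × 8.314 × ln(497/95.3) = 69.3 J/K.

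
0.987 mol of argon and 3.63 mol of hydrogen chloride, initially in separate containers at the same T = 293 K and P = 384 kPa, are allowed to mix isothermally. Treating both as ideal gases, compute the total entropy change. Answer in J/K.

Mole fractions: x_A = 0.987/4.62 = 0.214, x_B = 0.786.
ΔS_mix = −R(n_A ln x_A + n_B ln x_B) = −8.314 × (0.987 ln 0.214 + 3.63 ln 0.786) = 19.9 J/K.

ΔS_mix = 19.9 J/K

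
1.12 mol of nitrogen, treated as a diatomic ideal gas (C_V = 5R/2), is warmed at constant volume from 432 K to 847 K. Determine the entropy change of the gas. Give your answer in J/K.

ΔS = 15.7 J/K

At constant volume, ΔS = nC_V ln(T₂/T₁) with C_V = 5R/2 = 20.79 J mol⁻¹ K⁻¹.
ΔS = 1.12 × 20.79 × ln(847/432) = 15.7 J/K.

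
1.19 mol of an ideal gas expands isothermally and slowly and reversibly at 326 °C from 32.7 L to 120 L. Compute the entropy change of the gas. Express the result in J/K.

ΔS_gas = 12.9 J/K

For an isothermal ideal gas ΔS_gas = nR ln(V₂/V₁) = 1.19 × 8.314 × ln(120/32.7) = 12.9 J/K.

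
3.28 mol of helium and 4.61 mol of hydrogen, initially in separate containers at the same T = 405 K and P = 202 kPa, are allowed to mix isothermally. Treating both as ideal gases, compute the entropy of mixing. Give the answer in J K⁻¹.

ΔS_mix = 44.5 J/K

Mole fractions: x_A = 3.28/7.89 = 0.416, x_B = 0.584.
ΔS_mix = −R(n_A ln x_A + n_B ln x_B) = −8.314 × (3.28 ln 0.416 + 4.61 ln 0.584) = 44.5 J/K.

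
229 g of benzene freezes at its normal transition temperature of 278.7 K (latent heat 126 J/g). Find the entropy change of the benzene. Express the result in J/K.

ΔS = -104 J/K

Heat released by the substance: Q = −mL = −229 × 126 = −28854 J.
At constant T, ΔS = Q_rev/T = −28854 / 278.7 = -104 J/K.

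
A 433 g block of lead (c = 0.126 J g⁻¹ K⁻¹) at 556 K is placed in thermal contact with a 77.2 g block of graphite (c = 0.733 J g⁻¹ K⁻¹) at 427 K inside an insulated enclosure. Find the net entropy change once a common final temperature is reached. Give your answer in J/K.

Energy balance: T_f = (m₁c₁T₁ + m₂c₂T₂)/(m₁c₁ + m₂c₂) = 490.32 K.
ΔS₁ = m₁c₁ ln(T_f/T₁) = 54.558 × ln(490.32/556) = -6.858 J/K.
ΔS₂ = m₂c₂ ln(T_f/T₂) = 56.5876 × ln(490.32/427) = 7.825 J/K.
ΔS_total = -6.858 + 7.825 = 0.967 J/K.

ΔS_total = 0.967 J/K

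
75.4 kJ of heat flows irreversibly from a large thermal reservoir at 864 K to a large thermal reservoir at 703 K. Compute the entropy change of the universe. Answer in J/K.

ΔS_hot = −Q/T_H = −75400/864 = -87.27 J/K and ΔS_cold = +Q/T_C = 75400/703 = 107.3 J/K.
ΔS_total = -87.27 + 107.3 = 20 J/K, positive as the second law requires.

ΔS_total = 20 J/K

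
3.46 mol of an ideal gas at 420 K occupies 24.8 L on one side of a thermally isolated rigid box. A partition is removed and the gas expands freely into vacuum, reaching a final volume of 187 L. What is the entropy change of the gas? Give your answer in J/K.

No heat is exchanged and no work is done, so the ideal-gas temperature stays constant.
Entropy is a state function; using a reversible isothermal path, ΔS_gas = nR ln(V₂/V₁) = 3.46 × 8.314 × ln(187/24.8) = 58.1 J/K.

ΔS_gas = 58.1 J/K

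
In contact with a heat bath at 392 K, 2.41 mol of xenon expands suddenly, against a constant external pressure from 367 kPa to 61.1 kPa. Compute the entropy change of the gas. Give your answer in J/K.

ΔS_gas = 35.9 J/K

Entropy is a state function, so ΔS_gas depends only on the end states.
For an isothermal ideal gas ΔS_gas = nR ln(P₁/P₂) = 2.41 × 8.314 × ln(367/61.1) = 35.9 J/K.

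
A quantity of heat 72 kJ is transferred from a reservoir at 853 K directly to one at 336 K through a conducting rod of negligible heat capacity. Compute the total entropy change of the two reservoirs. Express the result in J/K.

ΔS_total = 130 J/K

ΔS_hot = −Q/T_H = −72000/853 = -84.41 J/K and ΔS_cold = +Q/T_C = 72000/336 = 214.3 J/K.
ΔS_total = -84.41 + 214.3 = 130 J/K, positive as the second law requires.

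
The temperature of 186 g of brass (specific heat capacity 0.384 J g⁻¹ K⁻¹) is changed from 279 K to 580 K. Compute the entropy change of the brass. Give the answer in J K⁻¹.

ΔS = 52.3 J/K

ΔS = ∫dQ_rev/T = m c ln(T₂/T₁) = 186 × 0.384 × ln(580/279) = 52.3 J/K.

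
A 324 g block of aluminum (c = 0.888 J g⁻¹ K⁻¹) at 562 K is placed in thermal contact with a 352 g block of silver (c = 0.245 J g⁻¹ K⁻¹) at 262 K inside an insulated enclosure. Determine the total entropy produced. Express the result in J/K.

Energy balance: T_f = (m₁c₁T₁ + m₂c₂T₂)/(m₁c₁ + m₂c₂) = 492.81 K.
ΔS₁ = m₁c₁ ln(T_f/T₁) = 287.712 × ln(492.81/562) = -37.8 J/K.
ΔS₂ = m₂c₂ ln(T_f/T₂) = 86.24 × ln(492.81/262) = 54.49 J/K.
ΔS_total = -37.8 + 54.49 = 16.7 J/K.

ΔS_total = 16.7 J/K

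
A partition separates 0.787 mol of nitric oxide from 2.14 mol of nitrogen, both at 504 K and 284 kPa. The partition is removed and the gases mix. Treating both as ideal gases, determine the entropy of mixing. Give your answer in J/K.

Mole fractions: x_A = 0.787/2.93 = 0.269, x_B = 0.731.
ΔS_mix = −R(n_A ln x_A + n_B ln x_B) = −8.314 × (0.787 ln 0.269 + 2.14 ln 0.731) = 14.2 J/K.

ΔS_mix = 14.2 J/K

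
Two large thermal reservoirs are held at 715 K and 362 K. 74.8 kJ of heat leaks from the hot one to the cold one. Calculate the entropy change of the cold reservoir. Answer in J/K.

The cold reservoir gains heat Q, so ΔS_cold = +Q/T_C = 74800/362 = 207 J/K.

ΔS_cold = 207 J/K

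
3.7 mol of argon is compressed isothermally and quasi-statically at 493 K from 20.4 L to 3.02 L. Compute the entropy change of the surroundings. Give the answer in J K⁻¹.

For an isothermal ideal gas ΔS_gas = nR ln(V₂/V₁) = 3.7 × 8.314 × ln(3.02/20.4) = -58.8 J/K.
The process is reversible, so ΔS_surr = −ΔS_gas = 58.8 J/K and ΔS_universe = 0.

ΔS_surr = 58.8 J/K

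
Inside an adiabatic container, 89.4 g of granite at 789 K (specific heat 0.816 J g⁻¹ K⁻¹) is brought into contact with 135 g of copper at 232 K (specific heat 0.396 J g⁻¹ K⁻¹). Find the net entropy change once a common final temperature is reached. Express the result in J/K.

Energy balance: T_f = (m₁c₁T₁ + m₂c₂T₂)/(m₁c₁ + m₂c₂) = 553.44 K.
ΔS₁ = m₁c₁ ln(T_f/T₁) = 72.9504 × ln(553.44/789) = -25.87 J/K.
ΔS₂ = m₂c₂ ln(T_f/T₂) = 53.46 × ln(553.44/232) = 46.48 J/K.
ΔS_total = -25.87 + 46.48 = 20.6 J/K.

ΔS_total = 20.6 J/K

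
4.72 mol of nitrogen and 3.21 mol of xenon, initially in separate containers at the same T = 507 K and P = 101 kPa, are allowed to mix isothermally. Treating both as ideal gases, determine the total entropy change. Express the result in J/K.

Mole fractions: x_A = 4.72/7.93 = 0.595, x_B = 0.405.
ΔS_mix = −R(n_A ln x_A + n_B ln x_B) = −8.314 × (4.72 ln 0.595 + 3.21 ln 0.405) = 44.5 J/K.

ΔS_mix = 44.5 J/K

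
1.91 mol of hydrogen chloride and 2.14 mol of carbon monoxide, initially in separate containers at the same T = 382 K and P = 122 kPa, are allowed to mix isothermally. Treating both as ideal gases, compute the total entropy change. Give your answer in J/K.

Mole fractions: x_A = 1.91/4.05 = 0.472, x_B = 0.528.
ΔS_mix = −R(n_A ln x_A + n_B ln x_B) = −8.314 × (1.91 ln 0.472 + 2.14 ln 0.528) = 23.3 J/K.

ΔS_mix = 23.3 J/K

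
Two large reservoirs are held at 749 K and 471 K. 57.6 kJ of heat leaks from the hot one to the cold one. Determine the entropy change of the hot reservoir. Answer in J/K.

ΔS_hot = -76.9 J/K

The hot reservoir loses heat Q, so ΔS_hot = −Q/T_H = −57600/749 = -76.9 J/K.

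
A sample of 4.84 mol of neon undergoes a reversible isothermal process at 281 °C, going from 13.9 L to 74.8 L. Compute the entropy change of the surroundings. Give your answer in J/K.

ΔS_surr = -67.7 J/K

For an isothermal ideal gas ΔS_gas = nR ln(V₂/V₁) = 4.84 × 8.314 × ln(74.8/13.9) = 67.7 J/K.
The process is reversible, so ΔS_surr = −ΔS_gas = -67.7 J/K and ΔS_universe = 0.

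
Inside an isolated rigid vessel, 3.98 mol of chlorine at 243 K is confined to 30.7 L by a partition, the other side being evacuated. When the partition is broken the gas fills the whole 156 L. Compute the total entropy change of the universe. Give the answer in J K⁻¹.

For an ideal gas in free expansion Q = 0 and W = 0, so T is unchanged.
Entropy is a state function; using a reversible isothermal path, ΔS_gas = nR ln(V₂/V₁) = 3.98 × 8.314 × ln(156/30.7) = 53.8 J/K.
The insulated surroundings exchange no heat, so ΔS_surr = 0 and ΔS_universe = ΔS_gas.

ΔS_universe = 53.8 J/K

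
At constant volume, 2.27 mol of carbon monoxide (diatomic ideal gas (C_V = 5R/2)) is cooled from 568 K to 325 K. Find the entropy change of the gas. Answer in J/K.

ΔS = -26.3 J/K

At constant volume, ΔS = nC_V ln(T₂/T₁) with C_V = 5R/2 = 20.79 J mol⁻¹ K⁻¹.
ΔS = 2.27 × 20.79 × ln(325/568) = -26.3 J/K.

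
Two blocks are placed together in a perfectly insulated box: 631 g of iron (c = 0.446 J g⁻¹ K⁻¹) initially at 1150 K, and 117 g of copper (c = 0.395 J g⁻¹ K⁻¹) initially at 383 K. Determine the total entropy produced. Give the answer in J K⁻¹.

ΔS_total = 18.4 J/K

Energy balance: T_f = (m₁c₁T₁ + m₂c₂T₂)/(m₁c₁ + m₂c₂) = 1041.8 K.
ΔS₁ = m₁c₁ ln(T_f/T₁) = 281.426 × ln(1041.8/1150) = -27.81 J/K.
ΔS₂ = m₂c₂ ln(T_f/T₂) = 46.215 × ln(1041.8/383) = 46.25 J/K.
ΔS_total = -27.81 + 46.25 = 18.4 J/K.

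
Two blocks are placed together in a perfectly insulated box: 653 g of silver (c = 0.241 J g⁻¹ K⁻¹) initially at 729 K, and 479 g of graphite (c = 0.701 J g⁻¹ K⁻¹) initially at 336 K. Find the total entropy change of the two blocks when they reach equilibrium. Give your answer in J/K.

Energy balance: T_f = (m₁c₁T₁ + m₂c₂T₂)/(m₁c₁ + m₂c₂) = 461.41 K.
ΔS₁ = m₁c₁ ln(T_f/T₁) = 157.373 × ln(461.41/729) = -71.98 J/K.
ΔS₂ = m₂c₂ ln(T_f/T₂) = 335.779 × ln(461.41/336) = 106.5 J/K.
ΔS_total = -71.98 + 106.5 = 34.5 J/K.

ΔS_total = 34.5 J/K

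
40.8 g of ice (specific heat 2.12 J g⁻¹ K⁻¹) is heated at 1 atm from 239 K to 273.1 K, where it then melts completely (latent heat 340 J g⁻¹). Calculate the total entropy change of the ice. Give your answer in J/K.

ΔS = 62.3 J/K

Warming step: ΔS₁ = m c ln(T_tr/T_i) = 40.8 × 2.12 × ln(273.1/239) = 11.54 J/K.
Phase change: ΔS₂ = +mL/T_tr = 40.8 × 340 / 273.1 = 50.79 J/K.
ΔS_total = (11.54) + (50.79) = 62.3 J/K.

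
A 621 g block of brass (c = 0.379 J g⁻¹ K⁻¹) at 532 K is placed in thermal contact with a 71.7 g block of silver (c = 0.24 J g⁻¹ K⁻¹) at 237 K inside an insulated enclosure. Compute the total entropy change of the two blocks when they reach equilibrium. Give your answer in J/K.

Energy balance: T_f = (m₁c₁T₁ + m₂c₂T₂)/(m₁c₁ + m₂c₂) = 511.9 K.
ΔS₁ = m₁c₁ ln(T_f/T₁) = 235.359 × ln(511.9/532) = -9.064 J/K.
ΔS₂ = m₂c₂ ln(T_f/T₂) = 17.208 × ln(511.9/237) = 13.25 J/K.
ΔS_total = -9.064 + 13.25 = 4.19 J/K.

ΔS_total = 4.19 J/K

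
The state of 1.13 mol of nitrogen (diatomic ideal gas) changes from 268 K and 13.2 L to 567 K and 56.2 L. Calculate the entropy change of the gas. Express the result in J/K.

Entropy is a state function: ΔS = nC_V ln(T₂/T₁) + nR ln(V₂/V₁), with C_V = 5R/2 = 20.79 J mol⁻¹ K⁻¹ for a diatomic ideal gas.
ΔS = 1.13 × [20.79 × ln(567/268) + 8.314 × ln(56.2/13.2)] = 31.2 J/K.

ΔS = 31.2 J/K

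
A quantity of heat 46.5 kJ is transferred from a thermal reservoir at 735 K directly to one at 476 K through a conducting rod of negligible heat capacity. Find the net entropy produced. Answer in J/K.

ΔS_hot = −Q/T_H = −46500/735 = -63.27 J/K and ΔS_cold = +Q/T_C = 46500/476 = 97.69 J/K.
ΔS_total = -63.27 + 97.69 = 34.4 J/K, positive as the second law requires.

ΔS_total = 34.4 J/K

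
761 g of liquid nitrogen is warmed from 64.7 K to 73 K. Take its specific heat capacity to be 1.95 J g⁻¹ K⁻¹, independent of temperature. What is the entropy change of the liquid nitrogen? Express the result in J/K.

ΔS = 179 J/K

ΔS = ∫dQ_rev/T = m c ln(T₂/T₁) = 761 × 1.95 × ln(73/64.7) = 179 J/K.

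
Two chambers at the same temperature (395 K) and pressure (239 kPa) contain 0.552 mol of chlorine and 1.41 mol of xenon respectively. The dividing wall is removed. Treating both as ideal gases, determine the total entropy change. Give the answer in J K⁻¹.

Mole fractions: x_A = 0.552/1.96 = 0.281, x_B = 0.719.
ΔS_mix = −R(n_A ln x_A + n_B ln x_B) = −8.314 × (0.552 ln 0.281 + 1.41 ln 0.719) = 9.69 J/K.

ΔS_mix = 9.69 J/K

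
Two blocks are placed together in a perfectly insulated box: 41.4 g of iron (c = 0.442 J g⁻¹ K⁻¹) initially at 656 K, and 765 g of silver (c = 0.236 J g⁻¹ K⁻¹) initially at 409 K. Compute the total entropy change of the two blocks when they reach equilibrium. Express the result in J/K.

Energy balance: T_f = (m₁c₁T₁ + m₂c₂T₂)/(m₁c₁ + m₂c₂) = 431.73 K.
ΔS₁ = m₁c₁ ln(T_f/T₁) = 18.2988 × ln(431.73/656) = -7.655 J/K.
ΔS₂ = m₂c₂ ln(T_f/T₂) = 180.54 × ln(431.73/409) = 9.765 J/K.
ΔS_total = -7.655 + 9.765 = 2.11 J/K.

ΔS_total = 2.11 J/K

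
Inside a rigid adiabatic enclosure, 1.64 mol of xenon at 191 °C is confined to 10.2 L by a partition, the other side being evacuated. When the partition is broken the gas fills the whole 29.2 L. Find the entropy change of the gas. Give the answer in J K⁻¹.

No heat is exchanged and no work is done, so the ideal-gas temperature stays constant.
Entropy is a state function; using a reversible isothermal path, ΔS_gas = nR ln(V₂/V₁) = 1.64 × 8.314 × ln(29.2/10.2) = 14.3 J/K.

ΔS_gas = 14.3 J/K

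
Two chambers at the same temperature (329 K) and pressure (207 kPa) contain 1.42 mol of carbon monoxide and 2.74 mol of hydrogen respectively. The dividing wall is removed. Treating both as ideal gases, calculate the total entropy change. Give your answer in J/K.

Mole fractions: x_A = 1.42/4.16 = 0.341, x_B = 0.659.
ΔS_mix = −R(n_A ln x_A + n_B ln x_B) = −8.314 × (1.42 ln 0.341 + 2.74 ln 0.659) = 22.2 J/K.

ΔS_mix = 22.2 J/K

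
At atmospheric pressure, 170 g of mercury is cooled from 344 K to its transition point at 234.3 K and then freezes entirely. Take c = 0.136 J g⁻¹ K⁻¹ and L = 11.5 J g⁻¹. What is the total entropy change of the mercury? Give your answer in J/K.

ΔS = -17.2 J/K

Cooling step: ΔS₁ = m c ln(T_tr/T_i) = 170 × 0.136 × ln(234.3/344) = -8.879 J/K.
Phase change: ΔS₂ = −mL/T_tr = −170 × 11.5 / 234.3 = -8.344 J/K.
ΔS_total = (-8.879) + (-8.344) = -17.2 J/K.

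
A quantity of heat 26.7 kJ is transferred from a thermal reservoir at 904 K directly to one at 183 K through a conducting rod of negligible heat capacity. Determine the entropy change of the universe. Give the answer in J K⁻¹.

ΔS_total = 116 J/K

ΔS_hot = −Q/T_H = −26700/904 = -29.54 J/K and ΔS_cold = +Q/T_C = 26700/183 = 145.9 J/K.
ΔS_total = -29.54 + 145.9 = 116 J/K, positive as the second law requires.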